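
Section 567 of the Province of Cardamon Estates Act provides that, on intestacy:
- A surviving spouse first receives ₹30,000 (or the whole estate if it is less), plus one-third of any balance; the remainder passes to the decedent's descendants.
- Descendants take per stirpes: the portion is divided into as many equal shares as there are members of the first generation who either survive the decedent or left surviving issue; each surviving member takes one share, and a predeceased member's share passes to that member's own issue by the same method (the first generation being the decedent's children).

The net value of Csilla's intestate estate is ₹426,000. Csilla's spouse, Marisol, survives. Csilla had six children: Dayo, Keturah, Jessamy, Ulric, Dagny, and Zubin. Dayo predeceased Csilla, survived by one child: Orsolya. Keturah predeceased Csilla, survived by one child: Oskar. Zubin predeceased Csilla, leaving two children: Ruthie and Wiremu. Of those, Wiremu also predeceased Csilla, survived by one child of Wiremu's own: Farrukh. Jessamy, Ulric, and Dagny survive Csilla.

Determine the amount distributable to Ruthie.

Ruthie receives ₹22,000.

Marisol first takes ₹30,000, leaving a balance of ₹396,000. Marisol then takes one-third of the balance (₹132,000), for a total of ₹162,000. The remaining ₹264,000 passes to the descendants.
The descendants' portion (₹264,000) is divided into 6 shares of ₹44,000: Jessamy, Ulric, and Dagny each take ₹44,000; Dayo's ₹44,000 share passes to Dayo's issue; Keturah's ₹44,000 share passes to Keturah's issue; Zubin's ₹44,000 share passes to Zubin's issue.
Dayo's share (₹44,000) passes entirely to Orsolya.
Keturah's share (₹44,000) passes entirely to Oskar.
Zubin's share (₹44,000) is divided into 2 shares of ₹22,000: Ruthie takes ₹22,000; Wiremu's ₹22,000 share passes to Wiremu's issue.
Wiremu's share (₹22,000) passes entirely to Farrukh.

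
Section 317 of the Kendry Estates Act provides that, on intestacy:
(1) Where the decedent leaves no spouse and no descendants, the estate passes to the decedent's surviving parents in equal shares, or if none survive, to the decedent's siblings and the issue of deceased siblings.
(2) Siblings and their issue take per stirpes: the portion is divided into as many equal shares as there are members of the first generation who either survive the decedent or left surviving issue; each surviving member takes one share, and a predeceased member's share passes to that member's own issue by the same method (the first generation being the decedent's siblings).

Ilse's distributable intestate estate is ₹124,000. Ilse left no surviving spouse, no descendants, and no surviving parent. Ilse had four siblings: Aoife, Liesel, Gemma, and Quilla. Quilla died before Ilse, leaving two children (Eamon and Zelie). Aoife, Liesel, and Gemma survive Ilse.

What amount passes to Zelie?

Zelie receives ₹15,500.

The entire ₹124,000 passes to the siblings and their issue.
That amount (₹124,000) is divided into 4 shares of ₹31,000: Aoife, Liesel, and Gemma each take ₹31,000; Quilla's ₹31,000 share passes to Quilla's issue.
Quilla's share (₹31,000) is divided into 2 shares of ₹15,500: Eamon and Zelie each take ₹15,500.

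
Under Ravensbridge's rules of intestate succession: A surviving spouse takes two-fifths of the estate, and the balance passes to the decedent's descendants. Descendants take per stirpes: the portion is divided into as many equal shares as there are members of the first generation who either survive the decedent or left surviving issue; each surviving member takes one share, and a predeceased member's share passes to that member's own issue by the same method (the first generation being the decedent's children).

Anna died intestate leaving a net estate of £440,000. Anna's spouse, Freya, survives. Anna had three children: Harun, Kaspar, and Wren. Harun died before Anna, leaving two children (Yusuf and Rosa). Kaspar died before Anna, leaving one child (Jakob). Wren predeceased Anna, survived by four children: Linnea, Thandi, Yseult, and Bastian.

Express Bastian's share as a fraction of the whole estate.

Bastian receives 1/20 of the estate.

Freya takes two-fifths of £440,000 = £176,000. The remaining £264,000 passes to the descendants.
The descendants' portion (£264,000) is divided into 3 shares of £88,000: Harun's £88,000 share passes to Harun's issue; Kaspar's £88,000 share passes to Kaspar's issue; Wren's £88,000 share passes to Wren's issue.
Harun's share (£88,000) is divided into 2 shares of £44,000: Yusuf and Rosa each take £44,000.
Kaspar's share (£88,000) passes entirely to Jakob.
Wren's share (£88,000) is divided into 4 shares of £22,000: Linnea, Thandi, Yseult, and Bastian each take £22,000.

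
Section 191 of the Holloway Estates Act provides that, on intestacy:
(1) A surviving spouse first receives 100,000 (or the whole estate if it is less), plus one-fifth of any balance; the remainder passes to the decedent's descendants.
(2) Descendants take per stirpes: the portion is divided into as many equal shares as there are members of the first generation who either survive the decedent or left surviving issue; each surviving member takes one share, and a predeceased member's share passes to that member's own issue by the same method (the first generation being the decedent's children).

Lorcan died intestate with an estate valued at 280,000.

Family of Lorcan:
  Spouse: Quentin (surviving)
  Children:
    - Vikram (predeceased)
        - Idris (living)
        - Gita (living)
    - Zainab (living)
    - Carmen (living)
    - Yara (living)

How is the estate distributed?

Quentin first takes 100,000, leaving a balance of 180,000. Quentin then takes one-fifth of the balance (36,000), for a total of 136,000. The remaining 144,000 passes to the descendants.
The descendants' portion (144,000) is divided into 4 shares of 36,000: Zainab, Carmen, and Yara each take 36,000; Vikram's 36,000 share passes to Vikram's issue.
Vikram's share (36,000) is divided into 2 shares of 18,000: Idris and Gita each take 18,000.

Quentin: 136,000; Idris: 18,000; Gita: 18,000; Zainab: 36,000; Carmen: 36,000; Yara: 36,000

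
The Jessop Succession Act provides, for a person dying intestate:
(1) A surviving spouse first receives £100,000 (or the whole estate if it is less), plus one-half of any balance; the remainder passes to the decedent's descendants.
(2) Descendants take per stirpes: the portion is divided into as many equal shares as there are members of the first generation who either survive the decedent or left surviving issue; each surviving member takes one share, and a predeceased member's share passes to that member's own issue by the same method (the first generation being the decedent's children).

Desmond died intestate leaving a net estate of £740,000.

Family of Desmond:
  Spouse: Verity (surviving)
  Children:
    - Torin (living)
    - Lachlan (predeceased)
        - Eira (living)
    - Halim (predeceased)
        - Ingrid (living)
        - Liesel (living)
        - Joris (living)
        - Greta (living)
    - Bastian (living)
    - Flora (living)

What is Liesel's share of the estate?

Liesel receives £16,000.

Verity first takes £100,000, leaving a balance of £640,000. Verity then takes one-half of the balance (£320,000), for a total of £420,000. The remaining £320,000 passes to the descendants.
The descendants' portion (£320,000) is divided into 5 shares of £64,000: Torin, Bastian, and Flora each take £64,000; Lachlan's £64,000 share passes to Lachlan's issue; Halim's £64,000 share passes to Halim's issue.
Lachlan's share (£64,000) passes entirely to Eira.
Halim's share (£64,000) is divided into 4 shares of £16,000: Ingrid, Liesel, Joris, and Greta each take £16,000.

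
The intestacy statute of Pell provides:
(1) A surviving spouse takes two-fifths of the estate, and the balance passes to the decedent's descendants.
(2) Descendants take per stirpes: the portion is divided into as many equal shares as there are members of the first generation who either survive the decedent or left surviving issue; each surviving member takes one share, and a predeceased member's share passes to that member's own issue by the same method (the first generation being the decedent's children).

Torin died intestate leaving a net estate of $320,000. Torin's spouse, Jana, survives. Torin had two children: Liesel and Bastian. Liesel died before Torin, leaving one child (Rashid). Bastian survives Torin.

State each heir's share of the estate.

Jana: $128,000; Rashid: $96,000; Bastian: $96,000

Jana takes two-fifths of $320,000 = $128,000. The remaining $192,000 passes to the descendants.
The descendants' portion ($192,000) is divided into 2 shares of $96,000: Bastian takes $96,000; Liesel's $96,000 share passes to Liesel's issue.
Liesel's share ($96,000) passes entirely to Rashid.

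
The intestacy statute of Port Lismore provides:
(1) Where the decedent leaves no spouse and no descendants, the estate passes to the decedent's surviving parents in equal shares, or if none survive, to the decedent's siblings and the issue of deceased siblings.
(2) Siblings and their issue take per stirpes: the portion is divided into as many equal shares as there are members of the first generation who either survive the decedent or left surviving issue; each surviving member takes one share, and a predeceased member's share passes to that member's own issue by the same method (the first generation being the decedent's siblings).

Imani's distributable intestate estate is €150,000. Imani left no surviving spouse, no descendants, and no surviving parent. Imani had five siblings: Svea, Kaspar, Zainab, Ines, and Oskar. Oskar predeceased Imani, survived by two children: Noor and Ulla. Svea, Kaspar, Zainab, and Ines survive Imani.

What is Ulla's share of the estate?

The entire €150,000 passes to the siblings and their issue.
That amount (€150,000) is divided into 5 shares of €30,000: Svea, Kaspar, Zainab, and Ines each take €30,000; Oskar's €30,000 share passes to Oskar's issue.
Oskar's share (€30,000) is divided into 2 shares of €15,000: Noor and Ulla each take €15,000.

Ulla receives €15,000.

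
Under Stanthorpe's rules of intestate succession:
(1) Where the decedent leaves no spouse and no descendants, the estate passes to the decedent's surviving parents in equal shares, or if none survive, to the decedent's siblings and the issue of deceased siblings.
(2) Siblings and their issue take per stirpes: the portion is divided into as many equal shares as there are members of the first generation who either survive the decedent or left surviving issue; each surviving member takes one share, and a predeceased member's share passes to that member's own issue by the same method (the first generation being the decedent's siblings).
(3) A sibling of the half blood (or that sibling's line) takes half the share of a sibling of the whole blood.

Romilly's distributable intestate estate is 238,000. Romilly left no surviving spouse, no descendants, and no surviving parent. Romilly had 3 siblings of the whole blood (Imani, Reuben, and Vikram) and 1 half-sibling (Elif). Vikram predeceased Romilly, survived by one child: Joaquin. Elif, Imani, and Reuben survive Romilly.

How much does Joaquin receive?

The entire 238,000 passes to the siblings and their issue.
Counting each half-blood sibling's line as half a unit, there are 7/2 units in 238,000, so one unit is 68,000. Whole-blood lines (Imani, Reuben, and Vikram) take 68,000 each; half-blood lines (Elif) take 34,000 each.
Vikram's share (68,000) passes entirely to Joaquin.

Joaquin receives 68,000.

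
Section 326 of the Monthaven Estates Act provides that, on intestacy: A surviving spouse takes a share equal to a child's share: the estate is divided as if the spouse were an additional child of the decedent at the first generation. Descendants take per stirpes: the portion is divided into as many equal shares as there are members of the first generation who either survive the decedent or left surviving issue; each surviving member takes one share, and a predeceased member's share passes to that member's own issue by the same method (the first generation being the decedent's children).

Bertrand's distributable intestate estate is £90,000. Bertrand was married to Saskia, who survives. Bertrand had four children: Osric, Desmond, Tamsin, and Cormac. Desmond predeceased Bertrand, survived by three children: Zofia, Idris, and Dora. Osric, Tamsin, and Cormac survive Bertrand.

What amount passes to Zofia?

The spouse counts as an additional share at the children's level, so there are 5 primary shares of £18,000. Saskia takes one such share (£18,000).
The children's combined portion (£72,000) is divided into 4 shares of £18,000: Osric, Tamsin, and Cormac each take £18,000; Desmond's £18,000 share passes to Desmond's issue.
Desmond's share (£18,000) is divided into 3 shares of £6,000: Zofia, Idris, and Dora each take £6,000.

Zofia receives £6,000.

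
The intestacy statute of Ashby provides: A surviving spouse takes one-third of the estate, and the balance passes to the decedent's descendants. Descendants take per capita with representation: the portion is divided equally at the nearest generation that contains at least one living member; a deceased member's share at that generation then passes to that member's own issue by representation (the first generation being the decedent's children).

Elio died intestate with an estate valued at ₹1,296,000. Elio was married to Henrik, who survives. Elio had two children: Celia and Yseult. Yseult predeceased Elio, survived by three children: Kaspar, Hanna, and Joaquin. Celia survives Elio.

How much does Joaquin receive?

Joaquin receives ₹144,000.

Henrik takes one-third of ₹1,296,000 = ₹432,000. The remaining ₹864,000 passes to the descendants.
The descendants' portion (₹864,000) is divided into 2 shares of ₹432,000: Celia takes ₹432,000; Yseult's ₹432,000 share passes to Yseult's issue.
Yseult's share (₹432,000) is divided into 3 shares of ₹144,000: Kaspar, Hanna, and Joaquin each take ₹144,000.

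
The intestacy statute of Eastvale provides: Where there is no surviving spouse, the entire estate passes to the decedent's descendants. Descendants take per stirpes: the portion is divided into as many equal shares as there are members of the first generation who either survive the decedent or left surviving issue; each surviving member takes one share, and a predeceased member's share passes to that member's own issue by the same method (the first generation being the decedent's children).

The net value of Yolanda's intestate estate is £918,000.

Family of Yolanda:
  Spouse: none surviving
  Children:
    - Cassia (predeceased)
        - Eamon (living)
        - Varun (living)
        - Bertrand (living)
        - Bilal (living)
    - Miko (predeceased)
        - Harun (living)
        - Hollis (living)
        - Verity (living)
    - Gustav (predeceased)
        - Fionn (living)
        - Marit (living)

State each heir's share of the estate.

Eamon: £76,500; Varun: £76,500; Bertrand: £76,500; Bilal: £76,500; Harun: £102,000; Hollis: £102,000; Verity: £102,000; Fionn: £153,000; Marit: £153,000

The entire £918,000 passes to the descendants.
That amount (£918,000) is divided into 3 shares of £306,000: Cassia's £306,000 share passes to Cassia's issue; Miko's £306,000 share passes to Miko's issue; Gustav's £306,000 share passes to Gustav's issue.
Cassia's share (£306,000) is divided into 4 shares of £76,500: Eamon, Varun, Bertrand, and Bilal each take £76,500.
Miko's share (£306,000) is divided into 3 shares of £102,000: Harun, Hollis, and Verity each take £102,000.
Gustav's share (£306,000) is divided into 2 shares of £153,000: Fionn and Marit each take £153,000.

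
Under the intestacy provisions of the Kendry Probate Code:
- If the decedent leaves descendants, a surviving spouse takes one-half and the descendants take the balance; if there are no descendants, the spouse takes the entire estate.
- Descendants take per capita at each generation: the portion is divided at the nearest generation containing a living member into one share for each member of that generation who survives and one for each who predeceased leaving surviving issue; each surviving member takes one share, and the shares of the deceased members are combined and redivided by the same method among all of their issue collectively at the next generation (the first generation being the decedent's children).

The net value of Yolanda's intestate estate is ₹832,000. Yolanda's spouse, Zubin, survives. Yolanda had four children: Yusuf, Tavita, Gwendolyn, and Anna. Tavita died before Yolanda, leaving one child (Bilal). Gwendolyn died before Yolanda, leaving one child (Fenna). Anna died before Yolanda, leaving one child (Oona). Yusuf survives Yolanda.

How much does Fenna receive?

Zubin takes one-half of ₹832,000 = ₹416,000. The remaining ₹416,000 passes to the descendants.
The descendants' portion (₹416,000) is divided at the children's generation into 4 shares of ₹104,000. Yusuf takes ₹104,000. The 3 shares of the deceased (Tavita, Gwendolyn, and Anna) are combined into a pool of ₹312,000.
That pool (₹312,000) is divided at the grandchildren's generation equally among Bilal, Fenna, and Oona: ₹104,000 each.

Fenna receives ₹104,000.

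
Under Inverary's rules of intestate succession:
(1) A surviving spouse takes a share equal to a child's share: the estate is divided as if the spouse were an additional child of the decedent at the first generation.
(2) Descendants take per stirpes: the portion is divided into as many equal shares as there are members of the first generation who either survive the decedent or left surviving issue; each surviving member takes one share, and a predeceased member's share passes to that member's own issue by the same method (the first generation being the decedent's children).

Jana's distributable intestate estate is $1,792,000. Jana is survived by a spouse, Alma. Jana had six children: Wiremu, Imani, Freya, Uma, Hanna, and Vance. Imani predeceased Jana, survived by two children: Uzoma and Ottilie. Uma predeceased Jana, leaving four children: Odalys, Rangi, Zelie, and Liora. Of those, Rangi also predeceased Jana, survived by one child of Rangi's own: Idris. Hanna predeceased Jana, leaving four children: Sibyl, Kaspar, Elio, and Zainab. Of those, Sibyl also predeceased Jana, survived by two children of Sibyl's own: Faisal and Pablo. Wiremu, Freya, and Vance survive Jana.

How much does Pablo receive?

The spouse counts as an additional share at the children's level, so there are 7 primary shares of $256,000. Alma takes one such share ($256,000).
The children's combined portion ($1,536,000) is divided into 6 shares of $256,000: Wiremu, Freya, and Vance each take $256,000; Imani's $256,000 share passes to Imani's issue; Uma's $256,000 share passes to Uma's issue; Hanna's $256,000 share passes to Hanna's issue.
Imani's share ($256,000) is divided into 2 shares of $128,000: Uzoma and Ottilie each take $128,000.
Uma's share ($256,000) is divided into 4 shares of $64,000: Odalys, Zelie, and Liora each take $64,000; Rangi's $64,000 share passes to Rangi's issue.
Rangi's share ($64,000) passes entirely to Idris.
Hanna's share ($256,000) is divided into 4 shares of $64,000: Kaspar, Elio, and Zainab each take $64,000; Sibyl's $64,000 share passes to Sibyl's issue.
Sibyl's share ($64,000) is divided into 2 shares of $32,000: Faisal and Pablo each take $32,000.

Pablo receives $32,000.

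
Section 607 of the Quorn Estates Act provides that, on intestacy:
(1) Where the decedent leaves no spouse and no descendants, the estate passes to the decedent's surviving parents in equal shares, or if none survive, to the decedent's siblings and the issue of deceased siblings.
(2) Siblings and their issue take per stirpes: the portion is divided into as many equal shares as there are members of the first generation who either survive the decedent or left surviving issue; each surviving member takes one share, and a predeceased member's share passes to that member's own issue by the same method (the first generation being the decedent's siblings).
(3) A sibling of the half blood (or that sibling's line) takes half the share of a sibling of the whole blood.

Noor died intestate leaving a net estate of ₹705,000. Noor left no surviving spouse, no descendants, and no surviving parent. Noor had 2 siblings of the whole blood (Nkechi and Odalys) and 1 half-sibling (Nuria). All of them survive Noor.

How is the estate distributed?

The entire ₹705,000 passes to the siblings and their issue.
Counting each half-blood sibling's line as half a unit, there are 5/2 units in ₹705,000, so one unit is ₹282,000. Whole-blood lines (Nkechi and Odalys) take ₹282,000 each; half-blood lines (Nuria) take ₹141,000 each.

Nuria: ₹141,000; Nkechi: ₹282,000; Odalys: ₹282,000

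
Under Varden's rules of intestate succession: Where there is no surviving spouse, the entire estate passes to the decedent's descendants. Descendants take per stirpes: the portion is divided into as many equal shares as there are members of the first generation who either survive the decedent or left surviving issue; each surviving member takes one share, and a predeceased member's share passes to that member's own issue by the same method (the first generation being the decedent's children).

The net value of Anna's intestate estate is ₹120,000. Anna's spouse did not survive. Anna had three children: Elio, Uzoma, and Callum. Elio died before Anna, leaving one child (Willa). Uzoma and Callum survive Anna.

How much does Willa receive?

The entire ₹120,000 passes to the descendants.
That amount (₹120,000) is divided into 3 shares of ₹40,000: Uzoma and Callum each take ₹40,000; Elio's ₹40,000 share passes to Elio's issue.
Elio's share (₹40,000) passes entirely to Willa.

Willa receives ₹40,000.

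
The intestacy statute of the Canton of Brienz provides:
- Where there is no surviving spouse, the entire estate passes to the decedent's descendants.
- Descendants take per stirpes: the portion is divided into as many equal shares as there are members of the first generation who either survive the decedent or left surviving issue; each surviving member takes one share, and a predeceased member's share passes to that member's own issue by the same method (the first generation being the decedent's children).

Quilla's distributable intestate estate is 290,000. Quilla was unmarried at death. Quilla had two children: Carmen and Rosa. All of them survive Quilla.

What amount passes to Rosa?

The entire 290,000 passes to the descendants.
That amount (290,000) is divided into 2 shares of 145,000: Carmen and Rosa each take 145,000.

Rosa receives 145,000.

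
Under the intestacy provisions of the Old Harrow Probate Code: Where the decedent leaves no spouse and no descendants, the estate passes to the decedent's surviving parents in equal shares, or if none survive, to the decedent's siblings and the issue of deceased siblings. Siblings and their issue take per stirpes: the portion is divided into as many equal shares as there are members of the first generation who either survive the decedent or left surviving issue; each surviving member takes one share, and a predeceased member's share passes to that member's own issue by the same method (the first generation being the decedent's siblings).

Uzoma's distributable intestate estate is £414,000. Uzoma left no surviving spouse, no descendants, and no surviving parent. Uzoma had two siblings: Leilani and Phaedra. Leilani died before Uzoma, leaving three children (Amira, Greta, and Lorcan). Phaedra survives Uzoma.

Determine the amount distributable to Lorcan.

Lorcan receives £69,000.

The entire £414,000 passes to the siblings and their issue.
That amount (£414,000) is divided into 2 shares of £207,000: Phaedra takes £207,000; Leilani's £207,000 share passes to Leilani's issue.
Leilani's share (£207,000) is divided into 3 shares of £69,000: Amira, Greta, and Lorcan each take £69,000.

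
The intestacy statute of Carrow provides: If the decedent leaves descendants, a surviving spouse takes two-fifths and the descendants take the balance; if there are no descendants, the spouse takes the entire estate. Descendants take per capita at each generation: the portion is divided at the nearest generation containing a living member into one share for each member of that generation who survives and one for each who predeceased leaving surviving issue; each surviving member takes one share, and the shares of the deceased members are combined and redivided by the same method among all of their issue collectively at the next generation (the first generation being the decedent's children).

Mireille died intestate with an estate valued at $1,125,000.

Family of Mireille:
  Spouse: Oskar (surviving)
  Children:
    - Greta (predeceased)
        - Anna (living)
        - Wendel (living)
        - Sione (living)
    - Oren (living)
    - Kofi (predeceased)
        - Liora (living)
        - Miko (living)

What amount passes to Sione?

Sione receives $90,000.

Oskar takes two-fifths of $1,125,000 = $450,000. The remaining $675,000 passes to the descendants.
The descendants' portion ($675,000) is divided at the children's generation into 3 shares of $225,000. Oren takes $225,000. The 2 shares of the deceased (Greta and Kofi) are combined into a pool of $450,000.
That pool ($450,000) is divided at the grandchildren's generation equally among Anna, Wendel, Sione, Liora, and Miko: $90,000 each.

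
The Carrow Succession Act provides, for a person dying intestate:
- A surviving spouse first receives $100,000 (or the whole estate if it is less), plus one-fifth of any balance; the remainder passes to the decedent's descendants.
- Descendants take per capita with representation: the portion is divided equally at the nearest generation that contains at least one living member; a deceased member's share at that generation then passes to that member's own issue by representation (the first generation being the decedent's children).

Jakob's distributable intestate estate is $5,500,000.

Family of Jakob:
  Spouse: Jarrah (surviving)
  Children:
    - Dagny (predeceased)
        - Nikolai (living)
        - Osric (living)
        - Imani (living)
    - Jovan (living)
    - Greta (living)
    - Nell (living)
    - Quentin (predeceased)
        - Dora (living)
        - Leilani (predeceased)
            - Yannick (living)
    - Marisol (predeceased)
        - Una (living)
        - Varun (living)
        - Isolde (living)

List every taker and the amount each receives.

Jarrah first takes $100,000, leaving a balance of $5,400,000. Jarrah then takes one-fifth of the balance ($1,080,000), for a total of $1,180,000. The remaining $4,320,000 passes to the descendants.
The descendants' portion ($4,320,000) is divided into 6 shares of $720,000: Jovan, Greta, and Nell each take $720,000; Dagny's $720,000 share passes to Dagny's issue; Quentin's $720,000 share passes to Quentin's issue; Marisol's $720,000 share passes to Marisol's issue.
Dagny's share ($720,000) is divided into 3 shares of $240,000: Nikolai, Osric, and Imani each take $240,000.
Quentin's share ($720,000) is divided into 2 shares of $360,000: Dora takes $360,000; Leilani's $360,000 share passes to Leilani's issue.
Leilani's share ($360,000) passes entirely to Yannick.
Marisol's share ($720,000) is divided into 3 shares of $240,000: Una, Varun, and Isolde each take $240,000.

Jarrah: $1,180,000; Nikolai: $240,000; Osric: $240,000; Imani: $240,000; Jovan: $720,000; Greta: $720,000; Nell: $720,000; Dora: $360,000; Yannick: $360,000; Una: $240,000; Varun: $240,000; Isolde: $240,000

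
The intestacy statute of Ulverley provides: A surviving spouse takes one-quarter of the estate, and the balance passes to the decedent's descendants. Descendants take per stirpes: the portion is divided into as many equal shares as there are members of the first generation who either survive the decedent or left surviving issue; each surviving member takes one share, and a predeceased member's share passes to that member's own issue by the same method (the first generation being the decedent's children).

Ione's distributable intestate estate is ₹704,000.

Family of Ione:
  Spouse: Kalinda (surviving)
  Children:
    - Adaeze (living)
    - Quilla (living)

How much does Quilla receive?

Kalinda takes one-quarter of ₹704,000 = ₹176,000. The remaining ₹528,000 passes to the descendants.
The descendants' portion (₹528,000) is divided into 2 shares of ₹264,000: Adaeze and Quilla each take ₹264,000.

Quilla receives ₹264,000.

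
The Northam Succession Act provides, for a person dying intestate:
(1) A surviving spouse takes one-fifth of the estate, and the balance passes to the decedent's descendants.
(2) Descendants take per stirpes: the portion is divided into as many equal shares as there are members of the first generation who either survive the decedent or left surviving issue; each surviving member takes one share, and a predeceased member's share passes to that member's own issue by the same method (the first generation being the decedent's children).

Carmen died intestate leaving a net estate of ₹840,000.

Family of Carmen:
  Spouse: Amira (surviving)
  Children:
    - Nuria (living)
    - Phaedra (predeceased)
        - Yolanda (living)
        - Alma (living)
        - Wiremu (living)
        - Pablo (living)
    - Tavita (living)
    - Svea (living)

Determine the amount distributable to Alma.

Amira takes one-fifth of ₹840,000 = ₹168,000. The remaining ₹672,000 passes to the descendants.
The descendants' portion (₹672,000) is divided into 4 shares of ₹168,000: Nuria, Tavita, and Svea each take ₹168,000; Phaedra's ₹168,000 share passes to Phaedra's issue.
Phaedra's share (₹168,000) is divided into 4 shares of ₹42,000: Yolanda, Alma, Wiremu, and Pablo each take ₹42,000.

Alma receives ₹42,000.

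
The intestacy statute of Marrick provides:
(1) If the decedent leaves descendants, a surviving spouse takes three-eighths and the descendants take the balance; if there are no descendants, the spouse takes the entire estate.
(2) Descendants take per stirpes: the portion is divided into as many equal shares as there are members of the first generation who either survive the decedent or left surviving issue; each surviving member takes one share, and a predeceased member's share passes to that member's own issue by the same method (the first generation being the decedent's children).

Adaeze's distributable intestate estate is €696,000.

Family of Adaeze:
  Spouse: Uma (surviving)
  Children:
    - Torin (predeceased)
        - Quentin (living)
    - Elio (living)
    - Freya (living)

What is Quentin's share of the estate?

Quentin receives €145,000.

Uma takes three-eighths of €696,000 = €261,000. The remaining €435,000 passes to the descendants.
The descendants' portion (€435,000) is divided into 3 shares of €145,000: Elio and Freya each take €145,000; Torin's €145,000 share passes to Torin's issue.
Torin's share (€145,000) passes entirely to Quentin.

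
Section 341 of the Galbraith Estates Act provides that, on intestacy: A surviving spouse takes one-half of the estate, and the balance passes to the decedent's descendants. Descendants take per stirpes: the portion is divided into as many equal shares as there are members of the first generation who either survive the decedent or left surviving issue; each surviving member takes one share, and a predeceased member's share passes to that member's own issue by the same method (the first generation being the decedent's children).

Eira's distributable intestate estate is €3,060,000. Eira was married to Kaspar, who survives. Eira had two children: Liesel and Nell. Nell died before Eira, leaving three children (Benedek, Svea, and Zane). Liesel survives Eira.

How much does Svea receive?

Svea receives €255,000.

Kaspar takes one-half of €3,060,000 = €1,530,000. The remaining €1,530,000 passes to the descendants.
The descendants' portion (€1,530,000) is divided into 2 shares of €765,000: Liesel takes €765,000; Nell's €765,000 share passes to Nell's issue.
Nell's share (€765,000) is divided into 3 shares of €255,000: Benedek, Svea, and Zane each take €255,000.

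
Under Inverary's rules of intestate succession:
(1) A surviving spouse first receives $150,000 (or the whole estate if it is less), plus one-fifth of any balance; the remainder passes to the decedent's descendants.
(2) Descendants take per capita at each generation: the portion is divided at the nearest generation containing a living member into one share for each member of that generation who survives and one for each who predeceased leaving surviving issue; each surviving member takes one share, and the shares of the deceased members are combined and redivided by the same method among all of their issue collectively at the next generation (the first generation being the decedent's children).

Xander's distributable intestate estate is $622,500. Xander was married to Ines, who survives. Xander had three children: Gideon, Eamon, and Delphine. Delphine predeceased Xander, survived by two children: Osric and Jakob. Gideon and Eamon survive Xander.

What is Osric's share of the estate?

Ines first takes $150,000, leaving a balance of $472,500. Ines then takes one-fifth of the balance ($94,500), for a total of $244,500. The remaining $378,000 passes to the descendants.
The descendants' portion ($378,000) is divided at the children's generation into 3 shares of $126,000. Gideon and Eamon each take $126,000. The remaining share for the deceased Delphine ($126,000) is carried to the next generation.
That pool ($126,000) is divided at the grandchildren's generation equally among Osric and Jakob: $63,000 each.

Osric receives $63,000.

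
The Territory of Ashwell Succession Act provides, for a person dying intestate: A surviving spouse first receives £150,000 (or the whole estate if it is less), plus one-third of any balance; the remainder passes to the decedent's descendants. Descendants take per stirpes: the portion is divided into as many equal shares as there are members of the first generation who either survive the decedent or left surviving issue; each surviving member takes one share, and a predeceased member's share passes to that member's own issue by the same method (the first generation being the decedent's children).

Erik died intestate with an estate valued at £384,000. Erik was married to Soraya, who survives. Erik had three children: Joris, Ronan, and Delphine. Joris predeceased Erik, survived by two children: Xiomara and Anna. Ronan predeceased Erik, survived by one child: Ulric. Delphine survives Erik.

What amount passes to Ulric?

Ulric receives £52,000.

Soraya first takes £150,000, leaving a balance of £234,000. Soraya then takes one-third of the balance (£78,000), for a total of £228,000. The remaining £156,000 passes to the descendants.
The descendants' portion (£156,000) is divided into 3 shares of £52,000: Delphine takes £52,000; Joris's £52,000 share passes to Joris's issue; Ronan's £52,000 share passes to Ronan's issue.
Joris's share (£52,000) is divided into 2 shares of £26,000: Xiomara and Anna each take £26,000.
Ronan's share (£52,000) passes entirely to Ulric.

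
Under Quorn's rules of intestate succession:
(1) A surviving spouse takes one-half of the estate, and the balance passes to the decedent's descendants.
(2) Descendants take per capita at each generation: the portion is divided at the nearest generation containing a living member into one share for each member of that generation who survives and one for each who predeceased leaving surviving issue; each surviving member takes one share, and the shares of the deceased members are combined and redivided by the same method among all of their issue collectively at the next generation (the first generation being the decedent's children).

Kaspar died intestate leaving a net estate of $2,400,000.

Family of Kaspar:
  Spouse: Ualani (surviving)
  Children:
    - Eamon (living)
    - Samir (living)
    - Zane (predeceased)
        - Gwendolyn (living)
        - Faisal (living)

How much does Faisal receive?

Ualani takes one-half of $2,400,000 = $1,200,000. The remaining $1,200,000 passes to the descendants.
The descendants' portion ($1,200,000) is divided at the children's generation into 3 shares of $400,000. Eamon and Samir each take $400,000. The remaining share for the deceased Zane ($400,000) is carried to the next generation.
That pool ($400,000) is divided at the grandchildren's generation equally among Gwendolyn and Faisal: $200,000 each.

Faisal receives $200,000.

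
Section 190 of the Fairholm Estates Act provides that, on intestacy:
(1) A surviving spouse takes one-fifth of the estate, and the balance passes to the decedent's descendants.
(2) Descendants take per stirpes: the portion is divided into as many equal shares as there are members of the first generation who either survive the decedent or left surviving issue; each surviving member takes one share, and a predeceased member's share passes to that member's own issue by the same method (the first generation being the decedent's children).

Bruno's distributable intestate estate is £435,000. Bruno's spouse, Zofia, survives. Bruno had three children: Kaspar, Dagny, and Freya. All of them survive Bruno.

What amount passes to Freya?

Freya receives £116,000.

Zofia takes one-fifth of £435,000 = £87,000. The remaining £348,000 passes to the descendants.
The descendants' portion (£348,000) is divided into 3 shares of £116,000: Kaspar, Dagny, and Freya each take £116,000.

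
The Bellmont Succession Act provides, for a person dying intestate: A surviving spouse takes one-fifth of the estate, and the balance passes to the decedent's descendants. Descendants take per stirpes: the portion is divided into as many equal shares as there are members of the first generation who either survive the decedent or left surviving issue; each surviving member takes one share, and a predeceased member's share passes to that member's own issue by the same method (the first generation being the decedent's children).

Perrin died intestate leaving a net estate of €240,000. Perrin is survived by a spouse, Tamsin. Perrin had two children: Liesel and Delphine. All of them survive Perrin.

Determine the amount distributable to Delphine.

Tamsin takes one-fifth of €240,000 = €48,000. The remaining €192,000 passes to the descendants.
The descendants' portion (€192,000) is divided into 2 shares of €96,000: Liesel and Delphine each take €96,000.

Delphine receives €96,000.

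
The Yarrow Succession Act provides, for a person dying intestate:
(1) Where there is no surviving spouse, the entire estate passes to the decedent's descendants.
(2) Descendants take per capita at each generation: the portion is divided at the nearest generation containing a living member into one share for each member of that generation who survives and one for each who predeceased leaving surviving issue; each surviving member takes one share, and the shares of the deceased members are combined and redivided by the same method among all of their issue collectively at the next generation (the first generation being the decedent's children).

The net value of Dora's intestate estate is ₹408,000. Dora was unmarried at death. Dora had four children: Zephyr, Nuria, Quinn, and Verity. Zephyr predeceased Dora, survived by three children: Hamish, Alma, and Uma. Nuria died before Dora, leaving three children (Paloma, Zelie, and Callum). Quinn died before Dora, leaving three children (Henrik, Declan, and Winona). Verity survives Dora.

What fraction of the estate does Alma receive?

Alma receives 1/12 of the estate.

The entire ₹408,000 passes to the descendants.
That amount (₹408,000) is divided at the children's generation into 4 shares of ₹102,000. Verity takes ₹102,000. The 3 shares of the deceased (Zephyr, Nuria, and Quinn) are combined into a pool of ₹306,000.
That pool (₹306,000) is divided at the grandchildren's generation equally among Hamish, Alma, Uma, Paloma, Zelie, Callum, Henrik, Declan, and Winona: ₹34,000 each.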